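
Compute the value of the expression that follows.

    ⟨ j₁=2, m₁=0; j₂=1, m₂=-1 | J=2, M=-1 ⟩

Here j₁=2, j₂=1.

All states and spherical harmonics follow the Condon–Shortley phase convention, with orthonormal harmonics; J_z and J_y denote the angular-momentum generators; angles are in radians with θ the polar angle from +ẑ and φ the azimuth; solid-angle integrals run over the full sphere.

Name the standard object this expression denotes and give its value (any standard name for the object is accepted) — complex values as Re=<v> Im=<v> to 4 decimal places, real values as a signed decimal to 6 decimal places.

This is a Clebsch–Gordan (vector-coupling) coefficient.
triangle: 1!*3!*1!/6! = 6/720
(j±m)!: 2!*2!*0!*2!*1!*3! = 48
prefactor² = (2J+1)*Δ*N² = 2
  k=0: +1/(0!*1!*2!*0!*1!*1!) = 1/2
Σ = 1/2  ⇒  CG² = 2*(1/2)² = 1/2
CG = +√(1/2) = +0.707107

Clebsch–Gordan coefficient, +√(1/2) ≈ +0.707107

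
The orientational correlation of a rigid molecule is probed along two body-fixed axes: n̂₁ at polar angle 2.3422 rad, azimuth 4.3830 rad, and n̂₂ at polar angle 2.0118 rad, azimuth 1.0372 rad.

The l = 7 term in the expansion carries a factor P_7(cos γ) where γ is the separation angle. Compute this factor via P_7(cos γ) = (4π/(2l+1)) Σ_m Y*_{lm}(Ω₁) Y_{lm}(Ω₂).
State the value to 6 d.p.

Expand P_7 via completeness: Σ_{m} conj(Y_{7,m}) at Ω₁ times Y_{7,m} at Ω₂ —
  m=-7: Y*=0.03611 - 0.03264j  Y=0.13834 - 0.20502j  product -0.00170 - 0.01192j
  m=-6: Y*=-0.06987 - 0.16275j  Y=-0.43602 - 0.02619j  product 0.02620 + 0.07279j
  m=-5: Y*=-0.36853 + 0.02812j  Y=0.13853 + 0.27029j  product -0.05865 - 0.09571j
  m=-4: Y*=-0.11236 + 0.43417j  Y=-0.07067 + 0.11182j  product -0.04061 - 0.04325j
  m=-3: Y*=0.16002 + 0.10544j  Y=0.34987 + 0.01050j  product 0.05488 + 0.03857j
  m=-2: Y*=-0.20764 + 0.16074j  Y=-0.00777 - 0.01410j  product 0.00388 + 0.00168j
  m=-1: Y*=0.10460 + 0.30600j  Y=0.16921 - 0.28643j  product 0.10535 + 0.02182j
  m=+0: Y*=-0.17381 + 0.00000j  Y=-0.05778 + 0.00000j  product 0.01004 + 0.00000j
  m=+1: Y*=-0.10460 + 0.30600j  Y=-0.16921 - 0.28643j  product 0.10535 - 0.02182j
  m=+2: Y*=-0.20764 - 0.16074j  Y=-0.00777 + 0.01410j  product 0.00388 - 0.00168j
  m=+3: Y*=-0.16002 + 0.10544j  Y=-0.34987 + 0.01050j  product 0.05488 - 0.03857j
  m=+4: Y*=-0.11236 - 0.43417j  Y=-0.07067 - 0.11182j  product -0.04061 + 0.04325j
  m=+5: Y*=0.36853 + 0.02812j  Y=-0.13853 + 0.27029j  product -0.05865 + 0.09571j
  m=+6: Y*=-0.06987 + 0.16275j  Y=-0.43602 + 0.02619j  product 0.02620 - 0.07279j
  m=+7: Y*=-0.03611 - 0.03264j  Y=-0.13834 - 0.20502j  product -0.00170 + 0.01192j
Accumulated sum 0.18875 + 0.00000j; after 4π/(2l+1) scaling, 0.15813 + 0.00000j ⇒ P_7 = 0.158128

0.158128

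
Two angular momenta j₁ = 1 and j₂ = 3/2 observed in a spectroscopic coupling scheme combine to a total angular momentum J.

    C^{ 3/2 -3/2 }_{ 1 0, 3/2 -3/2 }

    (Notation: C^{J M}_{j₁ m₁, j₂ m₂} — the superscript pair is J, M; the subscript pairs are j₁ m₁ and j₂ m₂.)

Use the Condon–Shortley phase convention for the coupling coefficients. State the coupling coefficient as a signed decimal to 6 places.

+√(3/5) ≈ +0.774597

j₁+j₂−J=1  J+j₁−j₂=1  J−j₁+j₂=2  j₁+j₂+J+1=5
(j₁±m₁, j₂±m₂, J±M) = (1,1,0,3,0,3)
P² = 12/5
sum k=0..0:
  [0] +1/2 = 1/2
S = 1/2
C² = P²·S² = 3/5 ; C = +0.774597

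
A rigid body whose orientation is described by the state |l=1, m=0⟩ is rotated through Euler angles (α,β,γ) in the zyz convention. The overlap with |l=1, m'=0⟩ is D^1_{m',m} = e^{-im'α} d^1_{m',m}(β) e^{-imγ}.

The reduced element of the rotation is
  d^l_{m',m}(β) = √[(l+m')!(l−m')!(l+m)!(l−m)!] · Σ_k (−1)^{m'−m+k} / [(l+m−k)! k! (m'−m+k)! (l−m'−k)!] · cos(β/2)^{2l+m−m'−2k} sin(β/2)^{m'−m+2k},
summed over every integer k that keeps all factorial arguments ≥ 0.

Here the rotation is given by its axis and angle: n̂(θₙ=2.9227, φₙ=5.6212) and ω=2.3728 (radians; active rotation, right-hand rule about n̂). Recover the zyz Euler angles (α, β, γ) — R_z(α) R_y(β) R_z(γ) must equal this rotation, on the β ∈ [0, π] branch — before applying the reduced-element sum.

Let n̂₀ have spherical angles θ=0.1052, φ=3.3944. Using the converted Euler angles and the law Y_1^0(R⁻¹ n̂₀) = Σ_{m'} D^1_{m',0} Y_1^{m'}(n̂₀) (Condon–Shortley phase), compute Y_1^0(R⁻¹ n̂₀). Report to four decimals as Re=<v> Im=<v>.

Axis–angle → zyz. n̂ = (sinθₙcosφₙ, sinθₙsinφₙ, cosθₙ) = (+0.171281, -0.133478, -0.976139), ω = 2.3728.
R = I cosω + sinω [n̂]ₓ + (1−cosω) n̂n̂ᵀ gives
  R = [-0.668327, +0.639383, -0.380168; -0.717972, -0.688129, +0.104855; -0.194562, +0.343027, +0.918955]
β = atan2(√(R₁₃²+R₂₃²), R₃₃) = 0.405375; α = atan2(R₂₃, R₁₃) mod 2π = 2.872472; γ = atan2(R₃₂, −R₃₁) mod 2π = 1.054850
Need the full column D^1_{m',0} for m'=−1..1 at α=2.8725, β=0.4054, γ=1.0549.
cos(β/2)=0.979529, sin(β/2)=0.201302
d^1_{-1,0}: single k=1 term ⇒ +0.278857;  D = -0.268819+0.074143i
d^1_{0,0}: k∈[0..1] ⇒ +0.959477 -0.040523 = +0.918955;  D = +0.918955+0.000000i
d^1_{1,0}: single k=0 term ⇒ -0.278857;  D = +0.268819+0.074143i
Y_1^{m'}(θ=0.1052,φ=3.3944) and Σ D·Y over m':
  (-0.2688+0.0741i)·(-0.0351+0.0091i)  (+0.9190+0.0000i)·(+0.4859+0.0000i)  (+0.2688+0.0741i)·(+0.0351+0.0091i)
Y_1^0(R⁻¹ n̂) = +0.464061+0.000000i

Re=0.4641 Im=0.0000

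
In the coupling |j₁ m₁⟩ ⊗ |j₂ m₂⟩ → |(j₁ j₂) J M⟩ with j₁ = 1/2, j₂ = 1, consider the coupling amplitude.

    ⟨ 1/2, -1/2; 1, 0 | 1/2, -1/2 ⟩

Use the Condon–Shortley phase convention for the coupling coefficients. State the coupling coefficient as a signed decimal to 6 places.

j₁+j₂−J=1  J+j₁−j₂=0  J−j₁+j₂=1  j₁+j₂+J+1=3
(j₁±m₁, j₂±m₂, J±M) = (0,1,1,1,0,1)
P² = 1/3
sum k=1..1:
  [1] −1/1 = -1
S = -1
C² = P²·S² = 1/3 ; C = -0.577350

−√(1/3) = -0.577350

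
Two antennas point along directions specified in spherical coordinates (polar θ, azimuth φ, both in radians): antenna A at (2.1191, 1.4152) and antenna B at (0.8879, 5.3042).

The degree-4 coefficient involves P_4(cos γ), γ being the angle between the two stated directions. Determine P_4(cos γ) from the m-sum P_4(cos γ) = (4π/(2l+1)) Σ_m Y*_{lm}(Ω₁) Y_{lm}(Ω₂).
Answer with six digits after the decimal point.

Term-by-term m-sum for l=4 (normalisation 4π/9 = 1.396263):
  m=-4: (0.190719, -0.136844) × (-0.114567, -0.112063) = (-0.037185, -0.005695)  (running Σ = (-0.037185, -0.005695))
  m=-3: (0.182488, 0.362128) × (-0.361039, 0.074931) = (-0.093020, -0.117068)  (running Σ = (-0.130205, -0.122763))
  m=-2: (-0.209167, 0.067277) × (-0.135868, 0.333208) = (0.006002, -0.078837)  (running Σ = (-0.124203, -0.201600))
  m=-1: (0.035814, 0.228310) × (-0.027454, -0.040843) = (0.008342, -0.007731)  (running Σ = (-0.115862, -0.209331))
  m=0: (-0.271570, -0.000000) × (-0.359281, 0.000000) = (0.097570, 0.000000)  (running Σ = (-0.018292, -0.209331))
  m=1: (-0.035814, 0.228310) × (0.027454, -0.040843) = (0.008342, 0.007731)  (running Σ = (-0.009950, -0.201600))
  m=2: (-0.209167, -0.067277) × (-0.135868, -0.333208) = (0.006002, 0.078837)  (running Σ = (-0.003948, -0.122763))
  m=3: (-0.182488, 0.362128) × (0.361039, 0.074931) = (-0.093020, 0.117068)  (running Σ = (-0.096968, -0.005695))
  m=4: (0.190719, 0.136844) × (-0.114567, 0.112063) = (-0.037185, 0.005695)  (running Σ = (-0.134153, 0.000000))
Total Σ_m = (-0.134153, 0.000000). Multiply by 1.396263: (-0.187313, 0.000000). P_4(cos γ) = -0.187313

-0.187313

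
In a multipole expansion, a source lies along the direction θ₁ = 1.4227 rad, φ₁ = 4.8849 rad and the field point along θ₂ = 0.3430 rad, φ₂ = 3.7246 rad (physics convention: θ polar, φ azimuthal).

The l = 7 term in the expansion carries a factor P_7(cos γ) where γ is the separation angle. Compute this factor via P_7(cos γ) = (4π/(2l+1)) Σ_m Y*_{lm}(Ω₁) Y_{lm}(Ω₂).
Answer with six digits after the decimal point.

Summing Y*_{l m}(θ₁,φ₁)·Y_{l m}(θ₂,φ₂) over m ∈ [−7, 7]; prefactor 4π/(2·7+1) = 0.837758:
  m=-7: Y*=-0.432756+0.164483i  Y=+0.000144-0.000196i  product -0.000030+0.000109i
  m=-6: Y*=-0.131921-0.222223i  Y=-0.002389+0.000890i  product +0.000513+0.000414i
  m=-5: Y*=-0.189106+0.161965i  Y=+0.016199+0.003734i  product -0.003668+0.001917i
  m=-4: Y*=-0.217123-0.179216i  Y=-0.052022-0.054599i  product +0.001510+0.021178i
  m=-3: Y*=-0.086361+0.151700i  Y=+0.042486+0.235856i  product -0.039449-0.013924i
  m=-2: Y*=-0.269333-0.096798i  Y=+0.196390-0.458384i  product -0.097265+0.104448i
  m=-1: Y*=-0.024844+0.142580i  Y=-0.442039+0.291514i  product -0.030582-0.070268i
  m=+0: Y*=-0.286813-0.000000i  Y=-0.093420+0.000000i  product +0.026794+0.000000i
  m=+1: Y*=+0.024844+0.142580i  Y=+0.442039+0.291514i  product -0.030582+0.070268i
  m=+2: Y*=-0.269333+0.096798i  Y=+0.196390+0.458384i  product -0.097265-0.104448i
  m=+3: Y*=+0.086361+0.151700i  Y=-0.042486+0.235856i  product -0.039449+0.013924i
  m=+4: Y*=-0.217123+0.179216i  Y=-0.052022+0.054599i  product +0.001510-0.021178i
  m=+5: Y*=+0.189106+0.161965i  Y=-0.016199+0.003734i  product -0.003668-0.001917i
  m=+6: Y*=-0.131921+0.222223i  Y=-0.002389-0.000890i  product +0.000513-0.000414i
  m=+7: Y*=+0.432756+0.164483i  Y=-0.000144-0.000196i  product -0.000030-0.000109i
Accumulated sum -0.311147-0.000000i; after 4π/(2l+1) scaling, -0.260666-0.000000i ⇒ P_7 = -0.260666

-0.260666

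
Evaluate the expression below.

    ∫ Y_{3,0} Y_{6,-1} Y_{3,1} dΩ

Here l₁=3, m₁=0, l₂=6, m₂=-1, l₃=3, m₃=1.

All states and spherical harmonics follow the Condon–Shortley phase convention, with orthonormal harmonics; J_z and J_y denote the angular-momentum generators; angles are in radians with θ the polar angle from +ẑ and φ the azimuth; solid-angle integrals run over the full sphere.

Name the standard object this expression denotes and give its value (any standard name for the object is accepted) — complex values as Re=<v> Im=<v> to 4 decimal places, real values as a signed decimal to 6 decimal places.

This is a Gaunt coefficient — the integral of a triple product of spherical harmonics over the sphere.
Rules hold: Σm=0, L=12 even, 3≤3≤9.
N = 7·13·7 = 637
Δ = 6!·0!·6!/13! = 1/12012
Racah Σ t=3..3: t=3:−1/1296 = -1/1296
⇒ 3j(3 6 3; 0 0 0)² = 100/3003, sgn +1
Racah Σ t=3..3: t=3:−1/1728 = -1/1728
⇒ 3j(3 6 3; 0 -1 1)² = 25/858, sgn -1
4πI² = N·(3j₀)²·(3jₘ)² = 8750/14157
I = -1·√(0.618069/4π) = -0.22177545

Gaunt coefficient, -0.221775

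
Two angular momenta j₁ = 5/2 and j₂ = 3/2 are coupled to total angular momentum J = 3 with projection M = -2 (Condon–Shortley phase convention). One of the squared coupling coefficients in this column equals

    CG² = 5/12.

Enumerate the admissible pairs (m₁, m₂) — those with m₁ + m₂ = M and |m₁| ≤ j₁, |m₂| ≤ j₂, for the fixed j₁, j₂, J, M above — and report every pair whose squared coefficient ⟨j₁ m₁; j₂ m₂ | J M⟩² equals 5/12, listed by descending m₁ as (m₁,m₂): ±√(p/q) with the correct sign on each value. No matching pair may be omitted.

Admissible pairs with m₁+m₂ = M = -2: (-5/2,1/2), (-3/2,-1/2), (-1/2,-3/2)
  (m₁,m₂)=(-1/2,-3/2): CG² = 1/2, CG = +√(1/2)
  (m₁,m₂)=(-3/2,-1/2): CG² = 1/12, CG = −√(1/12)
  (m₁,m₂)=(-5/2,1/2): CG² = 5/12, CG = −√(5/12)   ← matches the target
Pairs with CG² = 5/12: (-5/2,1/2): −√(5/12)

(-5/2,1/2): −√(5/12)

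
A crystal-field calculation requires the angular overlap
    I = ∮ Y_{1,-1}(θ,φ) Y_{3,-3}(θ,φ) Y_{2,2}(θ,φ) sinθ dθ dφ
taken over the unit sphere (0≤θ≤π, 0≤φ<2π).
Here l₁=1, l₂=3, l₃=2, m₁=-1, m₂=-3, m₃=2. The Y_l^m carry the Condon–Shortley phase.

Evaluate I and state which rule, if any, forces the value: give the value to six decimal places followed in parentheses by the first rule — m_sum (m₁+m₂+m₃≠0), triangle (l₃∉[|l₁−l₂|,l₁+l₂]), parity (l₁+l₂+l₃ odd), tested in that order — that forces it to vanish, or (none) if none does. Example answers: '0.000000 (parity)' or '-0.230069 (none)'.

m-sum = -1 − 3 + 2 = -2 ≠ 0 ⇒ I = 0

0.000000 (m_sum)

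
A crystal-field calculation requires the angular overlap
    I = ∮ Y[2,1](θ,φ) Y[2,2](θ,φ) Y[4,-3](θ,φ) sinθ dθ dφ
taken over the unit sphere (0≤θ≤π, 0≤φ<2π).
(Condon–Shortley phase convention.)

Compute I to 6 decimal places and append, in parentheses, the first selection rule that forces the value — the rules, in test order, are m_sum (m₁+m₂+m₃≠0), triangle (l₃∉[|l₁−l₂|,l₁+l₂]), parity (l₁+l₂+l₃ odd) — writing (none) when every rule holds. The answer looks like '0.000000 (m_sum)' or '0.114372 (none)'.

Checks pass: Σm=0; 8 even; l₃=4∈[0,4].
(2·2+1)(2·2+1)(2·4+1) = 225
Δ: 0! 4! 4! / 9! → 1/630
sum: t=0:+1/16 = 1/16
3j²(2 2 4; 0 0 0) = Δ·Π!·Σ² = 2/35  (sign +1)
sum: t=0:+1/144 = 1/144
3j²(2 2 4; 1 2 -3) = Δ·Π!·Σ² = 1/18  (sign -1)
combine: 4πI² = 225·2/35·1/18 = 5/7
take √, sign -1: I = -0.23841361
No selection rule forces the value: the integral is nonzero (none).

-0.238414 (none)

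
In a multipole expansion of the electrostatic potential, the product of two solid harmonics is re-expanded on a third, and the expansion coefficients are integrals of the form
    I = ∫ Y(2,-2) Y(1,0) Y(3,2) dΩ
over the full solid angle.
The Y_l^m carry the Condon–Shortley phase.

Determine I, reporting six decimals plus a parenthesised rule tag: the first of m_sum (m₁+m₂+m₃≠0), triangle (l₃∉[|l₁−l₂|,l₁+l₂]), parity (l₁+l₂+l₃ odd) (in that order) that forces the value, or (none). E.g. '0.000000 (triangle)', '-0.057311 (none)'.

Rules hold: Σm=0, L=6 even, 1≤3≤3.
N = 5·3·7 = 105
Δ = 0!·4!·2!/7! = 1/105
Racah Σ t=0..0: t=0:+1/4 = 1/4
⇒ 3j(2 1 3; 0 0 0)² = 3/35, sgn -1
Racah Σ t=0..0: t=0:+1/24 = 1/24
⇒ 3j(2 1 3; -2 0 2)² = 1/21, sgn -1
4πI² = N·(3j₀)²·(3jₘ)² = 3/7
I = +1·√(0.428571/4π) = 0.18467439
No selection rule forces the value: the integral is nonzero (none).

0.184674 (none)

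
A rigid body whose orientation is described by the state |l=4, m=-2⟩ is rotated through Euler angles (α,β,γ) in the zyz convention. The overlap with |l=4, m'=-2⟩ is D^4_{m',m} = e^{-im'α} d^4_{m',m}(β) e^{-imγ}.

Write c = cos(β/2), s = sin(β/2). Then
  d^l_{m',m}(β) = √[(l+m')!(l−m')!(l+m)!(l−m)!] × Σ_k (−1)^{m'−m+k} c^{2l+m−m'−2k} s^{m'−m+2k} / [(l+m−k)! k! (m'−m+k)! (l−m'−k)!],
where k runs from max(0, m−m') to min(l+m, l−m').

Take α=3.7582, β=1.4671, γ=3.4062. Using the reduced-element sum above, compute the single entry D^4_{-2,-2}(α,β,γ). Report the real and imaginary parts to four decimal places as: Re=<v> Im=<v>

Split into d^4_{-2,-2}(β=1.4671) × two z-phases.
With c≡cos(β/2)=0.742802 and s≡sin(β/2)=0.669511, N=[2·720·2·720]^{1/2}=1440.000000
k∈{0,1,2} keeps every argument non-negative
  k=0: (−1)^0·1440.0000/(1440)·0.7428^8·0.6695^0 = +0.092680
  k=1: (−1)^1·1440.0000/(120)·0.7428^6·0.6695^2 = -0.903516
  k=2: (−1)^2·1440.0000/(96)·0.7428^4·0.6695^4 = +0.917518
d^4_{-2,-2}(1.4671) = +0.092680 -0.903516 +0.917518 = +0.106682
Attach z-rotation phases: D = e^{-i(-2)(3.7582)}·(+0.106682)·e^{-i(-2)(3.4062)} = -0.020319+0.104729i

Re=-0.0203 Im=0.1047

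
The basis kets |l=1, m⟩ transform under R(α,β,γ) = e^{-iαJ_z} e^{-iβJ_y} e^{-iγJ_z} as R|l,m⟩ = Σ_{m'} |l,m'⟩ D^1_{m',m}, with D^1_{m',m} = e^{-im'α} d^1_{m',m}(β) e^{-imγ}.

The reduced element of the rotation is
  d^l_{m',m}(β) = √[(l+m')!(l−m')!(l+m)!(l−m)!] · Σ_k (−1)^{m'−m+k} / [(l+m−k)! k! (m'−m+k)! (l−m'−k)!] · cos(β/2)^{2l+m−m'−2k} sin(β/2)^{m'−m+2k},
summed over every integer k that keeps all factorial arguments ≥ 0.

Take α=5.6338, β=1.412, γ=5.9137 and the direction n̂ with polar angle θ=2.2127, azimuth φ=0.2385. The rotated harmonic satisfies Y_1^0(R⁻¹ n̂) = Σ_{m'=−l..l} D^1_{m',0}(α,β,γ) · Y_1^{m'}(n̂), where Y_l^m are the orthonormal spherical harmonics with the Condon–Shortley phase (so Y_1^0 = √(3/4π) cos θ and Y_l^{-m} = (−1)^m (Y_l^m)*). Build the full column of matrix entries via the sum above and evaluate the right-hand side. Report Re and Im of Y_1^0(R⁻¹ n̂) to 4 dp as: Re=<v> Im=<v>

Re=0.1976 Im=0.0000

Need the full column D^1_{m',0} for m'=−1..1 at α=5.6338, β=1.4120, γ=5.9137.
cos(β/2)=0.760963, sin(β/2)=0.648795
d^1_{-1,0}: single k=1 term ⇒ +0.698210;  D = +0.556093-0.422206i
d^1_{0,0}: k∈[0..1] ⇒ +0.579065 -0.420935 = +0.158130;  D = +0.158130+0.000000i
d^1_{1,0}: single k=0 term ⇒ -0.698210;  D = -0.556093-0.422206i
Y_1^{m'}(θ=2.2127,φ=0.2385) and Σ D·Y over m':
  (+0.5561-0.4222i)·(+0.2689-0.0654i)  (+0.1581+0.0000i)·(-0.2925+0.0000i)  (-0.5561-0.4222i)·(-0.2689-0.0654i)
Y_1^0(R⁻¹ n̂) = +0.197597+0.000000i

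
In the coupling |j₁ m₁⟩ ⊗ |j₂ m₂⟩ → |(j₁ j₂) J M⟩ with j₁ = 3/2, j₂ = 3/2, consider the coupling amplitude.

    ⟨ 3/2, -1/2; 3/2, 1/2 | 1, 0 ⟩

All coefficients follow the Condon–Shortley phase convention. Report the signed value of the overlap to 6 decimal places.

−√(1/20) ≈ -0.223607

triangle: 2!×1!×1!/5! = 2/120
(j±m)!: 1!×2!×2!×1!×1!×1! = 4
prefactor² = (2J+1)×Δ×N² = 1/5
  k=1: −1/(1!×1!×1!×1!×0!×0!) = -1
  k=2: +1/(2!×0!×0!×0!×1!×1!) = 1/2
Σ = -1/2  ⇒  CG² = 1/5×(-1/2)² = 1/20
CG = −√(1/20) = -0.223607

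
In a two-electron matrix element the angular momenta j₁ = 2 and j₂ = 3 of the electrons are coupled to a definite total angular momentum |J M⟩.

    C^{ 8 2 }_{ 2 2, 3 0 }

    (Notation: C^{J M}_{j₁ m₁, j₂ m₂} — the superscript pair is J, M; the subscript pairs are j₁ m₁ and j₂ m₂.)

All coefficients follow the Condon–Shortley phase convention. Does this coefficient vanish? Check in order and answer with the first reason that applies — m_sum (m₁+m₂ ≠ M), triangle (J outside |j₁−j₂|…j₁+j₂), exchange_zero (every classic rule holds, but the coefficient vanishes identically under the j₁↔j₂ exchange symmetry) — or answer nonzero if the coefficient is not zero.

m-sum: m₁+m₂ = 2+0 = 2, M = 2  ✓
triangle: need |j₁−j₂| ≤ J ≤ j₁+j₂, i.e. J ∈ [1, 5]; J = 8 is outside ✗ ⇒ coefficient is 0

triangle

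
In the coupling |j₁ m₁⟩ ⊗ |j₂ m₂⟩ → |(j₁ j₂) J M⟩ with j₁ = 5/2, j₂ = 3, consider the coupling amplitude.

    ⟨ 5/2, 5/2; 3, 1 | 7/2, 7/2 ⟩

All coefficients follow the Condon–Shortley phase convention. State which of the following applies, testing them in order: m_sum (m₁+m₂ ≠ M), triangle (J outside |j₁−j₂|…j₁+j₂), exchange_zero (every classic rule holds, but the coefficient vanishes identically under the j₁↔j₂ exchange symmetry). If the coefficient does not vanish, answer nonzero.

m-sum: m₁+m₂ = 5/2+1 = 7/2, M = 7/2  ✓
triangle: |j₁−j₂| = 1/2 ≤ J = 7/2 ≤ j₁+j₂ = 11/2  ✓
exchange: j₁≠j₂ or m₁≠m₂ — the exchange symmetry imposes no constraint here
value check: CG = +√(2/9) = +0.471405 ≠ 0

nonzero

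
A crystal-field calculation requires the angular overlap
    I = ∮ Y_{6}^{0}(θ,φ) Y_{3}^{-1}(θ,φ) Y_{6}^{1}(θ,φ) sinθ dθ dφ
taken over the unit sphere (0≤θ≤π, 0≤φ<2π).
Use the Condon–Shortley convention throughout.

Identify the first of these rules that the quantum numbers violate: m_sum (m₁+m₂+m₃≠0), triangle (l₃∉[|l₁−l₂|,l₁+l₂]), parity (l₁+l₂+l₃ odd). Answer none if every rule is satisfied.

parity

Σmᵢ = 0  ✓
l₃∈[|l₁−l₂|,l₁+l₂]=[3,9], have l₃=6  ✓
Σlᵢ = 15 ⇒ odd  ✗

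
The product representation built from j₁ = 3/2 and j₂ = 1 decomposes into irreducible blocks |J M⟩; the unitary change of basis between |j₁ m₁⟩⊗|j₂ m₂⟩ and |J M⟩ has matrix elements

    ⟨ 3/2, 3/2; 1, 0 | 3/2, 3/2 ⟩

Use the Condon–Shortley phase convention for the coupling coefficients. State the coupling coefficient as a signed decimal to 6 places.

√[4·1!2!1!/5! · 3!0!1!1!3!0!] = √(12/5)
  +(−1)^0/∏(0,1,0,1,2,0)! = 1/2  (running 1/2)
⟨..|..⟩ = √(12/5)·(1/2) = +0.774597

+0.774597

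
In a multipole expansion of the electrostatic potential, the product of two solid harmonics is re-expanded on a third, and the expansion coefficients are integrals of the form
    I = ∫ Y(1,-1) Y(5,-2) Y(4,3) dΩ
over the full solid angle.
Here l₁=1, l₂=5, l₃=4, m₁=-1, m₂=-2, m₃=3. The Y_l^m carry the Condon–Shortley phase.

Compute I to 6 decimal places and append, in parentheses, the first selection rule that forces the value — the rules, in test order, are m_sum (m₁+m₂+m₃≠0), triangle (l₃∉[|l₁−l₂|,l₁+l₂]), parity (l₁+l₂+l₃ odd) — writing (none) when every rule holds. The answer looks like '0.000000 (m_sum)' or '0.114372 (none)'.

m-sum 0 ✓  L=10 even ✓  4≤4≤6 ✓
Π(2lᵢ+1) = 3×11×9 = 297
triangle coeff Δ(1,5,4) = 1/495
Σ_t [1,1]: t=1:−1/576 = -1/576
(3j)²=5/99 [(1 5 4; 0 0 0)], sign=-1
Σ_t [2,2]: t=2:+1/10080 = 1/10080
(3j)²=1/165 [(1 5 4; -1 -2 3)], sign=-1
⇒ 4πI² = 1/11
I = (+1)√(1/11/(4π)) = 0.08505478
No selection rule forces the value: the integral is nonzero (none).

0.085055 (none)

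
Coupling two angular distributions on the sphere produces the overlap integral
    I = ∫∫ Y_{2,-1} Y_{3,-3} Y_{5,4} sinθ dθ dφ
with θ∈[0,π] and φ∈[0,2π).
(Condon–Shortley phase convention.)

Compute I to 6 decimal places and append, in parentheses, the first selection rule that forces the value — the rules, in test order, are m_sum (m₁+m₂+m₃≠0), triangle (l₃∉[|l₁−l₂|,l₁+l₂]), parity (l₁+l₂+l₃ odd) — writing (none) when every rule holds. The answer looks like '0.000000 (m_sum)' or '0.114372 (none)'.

0.219610 (none)

m-sum 0 ✓  L=10 even ✓  1≤5≤5 ✓
Π(2lᵢ+1) = 5×7×11 = 385
triangle coeff Δ(2,3,5) = 1/2310
Σ_t [0,0]: t=0:+1/144 = 1/144
(3j)²=10/231 [(2 3 5; 0 0 0)], sign=-1
Σ_t [0,0]: t=0:+1/4320 = 1/4320
(3j)²=2/55 [(2 3 5; -1 -3 4)], sign=-1
⇒ 4πI² = 20/33
I = (+1)√(20/33/(4π)) = 0.21961050
No selection rule forces the value: the integral is nonzero (none).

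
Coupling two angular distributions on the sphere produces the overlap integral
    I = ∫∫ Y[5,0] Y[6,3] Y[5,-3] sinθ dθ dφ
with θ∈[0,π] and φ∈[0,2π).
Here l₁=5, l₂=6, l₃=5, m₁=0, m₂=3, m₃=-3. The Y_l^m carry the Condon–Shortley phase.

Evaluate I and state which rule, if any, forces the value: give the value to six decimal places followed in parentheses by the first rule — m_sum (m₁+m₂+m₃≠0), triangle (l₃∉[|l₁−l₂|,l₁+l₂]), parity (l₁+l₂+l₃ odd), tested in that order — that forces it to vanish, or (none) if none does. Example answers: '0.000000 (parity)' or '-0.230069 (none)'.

m-sum 0 ✓  L=16 even ✓  1≤5≤11 ✓
Π(2lᵢ+1) = 11×13×11 = 1573
triangle coeff Δ(5,6,5) = 1/28588560
Σ_t [1,5]: t=1:−1/345600 t=2:+1/13824 t=3:−1/5184 t=4:+1/13824 t=5:−1/345600 = -7/129600
(3j)²=80/7293 [(5 6 5; 0 0 0)], sign=+1
Σ_t [3,5]: t=3:−1/103680 t=4:+1/34560 t=5:−1/138240 = 1/82944
(3j)²=125/9724 [(5 6 5; 0 3 -3)], sign=+1
⇒ 4πI² = 2500/11271
I = (+1)√(2500/11271/(4π)) = 0.13285682
No selection rule forces the value: the integral is nonzero (none).

0.132857 (none)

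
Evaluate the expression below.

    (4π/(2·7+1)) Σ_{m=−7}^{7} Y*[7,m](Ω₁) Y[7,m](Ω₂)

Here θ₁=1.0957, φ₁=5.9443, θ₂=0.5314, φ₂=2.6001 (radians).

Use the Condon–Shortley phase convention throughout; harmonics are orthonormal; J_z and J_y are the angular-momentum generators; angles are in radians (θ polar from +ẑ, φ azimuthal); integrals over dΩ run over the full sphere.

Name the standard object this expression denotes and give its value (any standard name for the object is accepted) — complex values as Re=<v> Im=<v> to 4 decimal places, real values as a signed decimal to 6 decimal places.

Legendre polynomial (addition theorem), +0.100895

This sum is the spherical-harmonic addition theorem: it equals the Legendre polynomial P_l(cos γ) of the angle γ between the two directions.
Summing Y*_{l m}(θ₁,φ₁)·Y_{l m}(θ₂,φ₂) over m ∈ [−7, 7]; prefactor 4π/(2·7+1) = 0.837758:
  m=-7: (-0.157940, -0.152964) × (0.003419, 0.002593) = (-0.000143, -0.000932)  (running Σ = (-0.000143, -0.000932))
  m=-6: (-0.188824, -0.378719) × (-0.027154, -0.002927) = (0.004019, 0.010836)  (running Σ = (0.003876, 0.009904))
  m=-5: (-0.043278, -0.348272) × (0.096347, -0.044669) = (-0.019727, -0.031622)  (running Σ = (-0.015851, -0.021718))
  m=-4: (-0.012550, 0.057401) × (-0.155810, 0.230123) = (-0.011254, -0.011832)  (running Σ = (-0.027105, -0.033550))
  m=-3: (-0.186226, 0.300939) × (0.025441, -0.473470) = (0.137748, 0.095829)  (running Σ = (0.110643, 0.062279))
  m=-2: (-0.077391, 0.062298) × (0.198618, 0.374342) = (-0.038692, -0.016597)  (running Σ = (0.071951, 0.045682))
  m=-1: (0.294935, -0.103960) × (0.054691, 0.032895) = (0.019550, 0.004016)  (running Σ = (0.091501, 0.049698))
  m=0: (0.140552, -0.000000) × (-0.445152, 0.000000) = (-0.062567, 0.000000)  (running Σ = (0.028934, 0.049698))
  m=1: (-0.294935, -0.103960) × (-0.054691, 0.032895) = (0.019550, -0.004016)  (running Σ = (0.048484, 0.045682))
  m=2: (-0.077391, -0.062298) × (0.198618, -0.374342) = (-0.038692, 0.016597)  (running Σ = (0.009792, 0.062279))
  m=3: (0.186226, 0.300939) × (-0.025441, -0.473470) = (0.137748, -0.095829)  (running Σ = (0.147539, -0.033550))
  m=4: (-0.012550, -0.057401) × (-0.155810, -0.230123) = (-0.011254, 0.011832)  (running Σ = (0.136286, -0.021718))
  m=5: (0.043278, -0.348272) × (-0.096347, -0.044669) = (-0.019727, 0.031622)  (running Σ = (0.116559, 0.009904))
  m=6: (-0.188824, 0.378719) × (-0.027154, 0.002927) = (0.004019, -0.010836)  (running Σ = (0.120578, -0.000932))
  m=7: (0.157940, -0.152964) × (-0.003419, 0.002593) = (-0.000143, 0.000932)  (running Σ = (0.120434, 0.000000))
Accumulated sum (0.120434, 0.000000); after 4π/(2l+1) scaling, (0.100895, 0.000000) ⇒ P_7 = 0.100895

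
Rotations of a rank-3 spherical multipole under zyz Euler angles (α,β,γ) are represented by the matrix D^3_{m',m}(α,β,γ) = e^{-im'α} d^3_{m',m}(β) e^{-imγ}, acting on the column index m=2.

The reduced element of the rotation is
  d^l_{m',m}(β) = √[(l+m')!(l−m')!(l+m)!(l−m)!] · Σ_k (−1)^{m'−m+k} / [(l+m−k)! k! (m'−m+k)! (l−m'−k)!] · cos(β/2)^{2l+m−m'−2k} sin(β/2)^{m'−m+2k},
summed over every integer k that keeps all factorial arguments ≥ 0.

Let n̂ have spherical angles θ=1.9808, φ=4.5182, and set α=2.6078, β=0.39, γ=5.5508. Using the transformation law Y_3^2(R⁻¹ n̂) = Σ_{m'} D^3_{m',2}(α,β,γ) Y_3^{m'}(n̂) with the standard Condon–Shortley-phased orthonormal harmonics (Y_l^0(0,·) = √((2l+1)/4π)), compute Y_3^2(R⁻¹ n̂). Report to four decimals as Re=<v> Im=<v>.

Need the full column D^3_{m',2} for m'=−3..3 at α=2.6078, β=0.3900, γ=5.5508.
cos(β/2)=0.981048, sin(β/2)=0.193767
d^3_{-3,2}: single k=5 term ⇒ +0.000656;  D = -0.000650+0.000089i
d^3_{-2,2}: k∈[4..5] ⇒ +0.006784 -0.000053 = +0.006731;  D = +0.006207+0.002604i
d^3_{-1,2}: k∈[3..4] ⇒ +0.043445 -0.000847 = +0.042597;  D = -0.025433-0.034172i
d^3_{0,2}: k∈[2..3] ⇒ +0.190493 -0.007431 = +0.183062;  D = +0.019373+0.182034i
d^3_{1,2}: k∈[1..2] ⇒ +0.556839 -0.043445 = +0.513394;  D = +0.212976-0.467134i
d^3_{2,2}: k∈[0..1] ⇒ +0.891540 -0.173895 = +0.717644;  D = -0.588529+0.410666i
d^3_{3,2}: single k=0 term ⇒ -0.431325;  D = -0.430098+0.032510i
Y_3^{m'}(θ=1.9808,φ=4.5182) and Σ D·Y over m':
  (-0.0007+0.0001i)·(+0.1771-0.2688i)  (+0.0062+0.0026i)·(+0.3171+0.1298i)  (-0.0254-0.0342i)·(+0.0118-0.0598i)  (+0.0194+0.1820i)·(+0.3281+0.0000i)  (+0.2130-0.4671i)·(-0.0118-0.0598i)  (-0.5885+0.4107i)·(+0.3171-0.1298i)  (-0.4301+0.0325i)·(-0.1771-0.2688i)
Y_3^2(R⁻¹ n̂) = -0.073332+0.371858i

Re=-0.0733 Im=0.3719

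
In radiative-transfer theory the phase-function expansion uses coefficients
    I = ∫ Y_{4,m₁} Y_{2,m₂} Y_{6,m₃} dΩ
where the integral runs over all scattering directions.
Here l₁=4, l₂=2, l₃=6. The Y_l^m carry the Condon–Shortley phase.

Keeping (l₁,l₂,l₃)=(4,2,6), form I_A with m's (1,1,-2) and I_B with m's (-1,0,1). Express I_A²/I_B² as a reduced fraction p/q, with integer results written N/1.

Same 4,2,6: normalisation and zero-m 3j drop out of the ratio.
A: Δ: 0! 8! 4! / 13! → 1/6435; sum: t=0:+1/4320 = 1/4320; 3j²(4 2 6; 1 1 -2) = Δ·Π!·Σ² = 224/6435  (sign +1)
B: Δ: 0! 8! 4! / 13! → 1/6435; sum: t=0:+1/2880 = 1/2880; 3j²(4 2 6; -1 0 1) = Δ·Π!·Σ² = 14/429  (sign -1)
I_A²/I_B² = (224/6435)/(14/429) = 16/15

16/15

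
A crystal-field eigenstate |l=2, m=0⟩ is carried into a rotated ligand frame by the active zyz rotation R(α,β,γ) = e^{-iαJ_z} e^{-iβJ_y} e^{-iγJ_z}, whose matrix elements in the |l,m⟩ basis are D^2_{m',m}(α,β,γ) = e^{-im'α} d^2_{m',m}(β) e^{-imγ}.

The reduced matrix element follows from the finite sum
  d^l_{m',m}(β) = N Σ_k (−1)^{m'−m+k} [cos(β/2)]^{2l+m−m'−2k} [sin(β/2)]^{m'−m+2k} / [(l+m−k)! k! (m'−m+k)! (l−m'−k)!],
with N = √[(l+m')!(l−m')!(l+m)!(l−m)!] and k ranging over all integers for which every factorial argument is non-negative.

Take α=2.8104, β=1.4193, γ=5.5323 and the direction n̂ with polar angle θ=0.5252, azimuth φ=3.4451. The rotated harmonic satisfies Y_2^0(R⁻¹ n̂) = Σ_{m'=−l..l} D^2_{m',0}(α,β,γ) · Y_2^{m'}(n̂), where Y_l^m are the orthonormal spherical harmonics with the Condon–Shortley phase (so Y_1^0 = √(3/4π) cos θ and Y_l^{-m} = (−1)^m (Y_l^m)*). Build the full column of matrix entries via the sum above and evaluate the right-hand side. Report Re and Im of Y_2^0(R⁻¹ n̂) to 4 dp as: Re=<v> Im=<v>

Re=-0.0499 Im=0.0000

Need the full column D^2_{m',0} for m'=−2..2 at α=2.8104, β=1.4193, γ=5.5323.
cos(β/2)=0.758590, sin(β/2)=0.651568
d^2_{-2,0}: single k=2 term ⇒ +0.598425;  D = +0.471875-0.368031i
d^2_{-1,0}: k∈[1..2] ⇒ +0.696718 -0.513999 = +0.182718;  D = -0.172789+0.059415i
d^2_{0,0}: k∈[0..2] ⇒ +0.331153 -0.977224 +0.180235 = -0.465836;  D = -0.465836+0.000000i
d^2_{1,0}: k∈[0..1] ⇒ -0.696718 +0.513999 = -0.182718;  D = +0.172789+0.059415i
d^2_{2,0}: single k=0 term ⇒ +0.598425;  D = +0.471875+0.368031i
Y_2^{m'}(θ=0.5252,φ=3.4451) and Σ D·Y over m':
  (+0.4719-0.3680i)·(+0.0798-0.0554i)  (-0.1728+0.0594i)·(-0.3198+0.1002i)  (-0.4658+0.0000i)·(+0.3929+0.0000i)  (+0.1728+0.0594i)·(+0.3198+0.1002i)  (+0.4719+0.3680i)·(+0.0798+0.0554i)
Y_2^0(R⁻¹ n̂) = -0.049918+0.000000i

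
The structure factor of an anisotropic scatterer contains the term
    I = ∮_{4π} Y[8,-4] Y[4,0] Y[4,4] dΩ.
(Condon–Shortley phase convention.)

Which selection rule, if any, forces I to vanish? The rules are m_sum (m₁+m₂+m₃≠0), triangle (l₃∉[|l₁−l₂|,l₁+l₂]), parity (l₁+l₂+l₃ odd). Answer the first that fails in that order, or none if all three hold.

none

azimuthal sum: -4 + 0 + 4 = 0  ✓
4 ≤ 4 ≤ 12 (triangle on l)  ✓
L = 8 + 4 + 4 = 16 (even)  ✓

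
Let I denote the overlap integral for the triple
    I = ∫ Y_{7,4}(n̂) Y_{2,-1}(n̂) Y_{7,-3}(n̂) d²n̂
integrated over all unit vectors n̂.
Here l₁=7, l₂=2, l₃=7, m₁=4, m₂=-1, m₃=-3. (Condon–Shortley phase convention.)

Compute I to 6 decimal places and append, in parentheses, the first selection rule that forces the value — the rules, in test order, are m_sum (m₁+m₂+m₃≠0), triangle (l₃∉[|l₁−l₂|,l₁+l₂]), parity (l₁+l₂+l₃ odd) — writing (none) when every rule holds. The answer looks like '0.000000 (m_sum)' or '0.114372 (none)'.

Checks pass: Σm=0; 16 even; l₃=7∈[5,9].
(2·7+1)(2·2+1)(2·7+1) = 1125
Δ: 2! 12! 2! / 17! → 1/185640
sum: t=0:+1/2419200 t=1:−1/518400 t=2:+1/2419200 = -1/907200
3j²(7 2 7; 0 0 0) = Δ·Π!·Σ² = 56/3315  (sign +1)
sum: t=0:+1/4354560 t=1:−1/14515200 = 1/6220800
3j²(7 2 7; 4 -1 -3) = Δ·Π!·Σ² = 77/4420  (sign +1)
combine: 4πI² = 1125·56/3315·77/4420 = 16170/48841
take √, sign +1: I = 0.16231468
No selection rule forces the value: the integral is nonzero (none).

0.162315 (none)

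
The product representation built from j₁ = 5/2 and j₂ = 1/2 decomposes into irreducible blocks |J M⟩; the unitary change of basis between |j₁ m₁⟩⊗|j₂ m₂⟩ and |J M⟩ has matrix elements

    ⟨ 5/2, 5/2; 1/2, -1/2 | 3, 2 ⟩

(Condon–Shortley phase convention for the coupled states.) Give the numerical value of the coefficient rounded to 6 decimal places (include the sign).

+0.408248

√[7·0!5!1!/7! · 5!0!0!1!5!1!] = √(2400)
  +(−1)^0/∏(0,0,0,0,5,1)! = 1/120  (running 1/120)
⟨..|..⟩ = √(2400)·(1/120) = +0.408248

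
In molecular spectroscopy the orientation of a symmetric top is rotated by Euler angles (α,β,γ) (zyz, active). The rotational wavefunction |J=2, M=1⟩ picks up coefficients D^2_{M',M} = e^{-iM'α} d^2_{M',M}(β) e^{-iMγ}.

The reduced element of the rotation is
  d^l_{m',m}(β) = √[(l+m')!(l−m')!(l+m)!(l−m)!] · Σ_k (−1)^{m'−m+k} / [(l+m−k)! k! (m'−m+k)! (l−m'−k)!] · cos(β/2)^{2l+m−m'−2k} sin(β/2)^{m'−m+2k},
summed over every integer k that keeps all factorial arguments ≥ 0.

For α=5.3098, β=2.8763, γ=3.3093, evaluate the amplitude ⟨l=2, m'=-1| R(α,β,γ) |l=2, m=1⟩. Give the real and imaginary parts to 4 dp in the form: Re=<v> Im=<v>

Re=0.3807 Im=-0.8307

Split into d^2_{-1,1}(β=2.8763) × two z-phases.
c=cos(2.876300/2)=0.132258, s=sin(2.876300/2)=0.991215; N=√[1·6·6·1]=6.000000
k∈{2,3} keeps every argument non-negative
  k=2: (−1)^0·6.0000/(2)·0.1323^2·0.9912^2 = +0.051558
  k=3: (−1)^1·6.0000/(6)·0.1323^0·0.9912^4 = -0.965322
d^2_{-1,1}(2.8763) = +0.051558 -0.965322 = -0.913763
Attach z-rotation phases: D = e^{-i(-1)(5.3098)}·(-0.913763)·e^{-i(1)(3.3093)} = +0.380675-0.830692i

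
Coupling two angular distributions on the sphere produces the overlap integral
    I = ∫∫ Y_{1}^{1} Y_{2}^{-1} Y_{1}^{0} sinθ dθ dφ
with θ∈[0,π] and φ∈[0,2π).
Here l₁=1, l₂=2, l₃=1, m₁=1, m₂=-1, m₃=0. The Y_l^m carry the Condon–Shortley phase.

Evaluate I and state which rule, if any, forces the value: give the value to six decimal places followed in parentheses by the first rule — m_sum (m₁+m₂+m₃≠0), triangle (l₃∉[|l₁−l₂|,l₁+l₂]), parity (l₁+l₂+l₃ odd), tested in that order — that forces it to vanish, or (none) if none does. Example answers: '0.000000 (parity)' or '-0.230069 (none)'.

-0.218510 (none)

m-sum 0 ✓  L=4 even ✓  1≤1≤3 ✓
Π(2lᵢ+1) = 3×5×3 = 45
triangle coeff Δ(1,2,1) = 1/30
Σ_t [1,1]: t=1:−1/1 = -1/1
(3j)²=2/15 [(1 2 1; 0 0 0)], sign=+1
Σ_t [0,0]: t=0:+1/2 = 1/2
(3j)²=1/10 [(1 2 1; 1 -1 0)], sign=-1
⇒ 4πI² = 3/5
I = (-1)√(3/5/(4π)) = -0.21850969
No selection rule forces the value: the integral is nonzero (none).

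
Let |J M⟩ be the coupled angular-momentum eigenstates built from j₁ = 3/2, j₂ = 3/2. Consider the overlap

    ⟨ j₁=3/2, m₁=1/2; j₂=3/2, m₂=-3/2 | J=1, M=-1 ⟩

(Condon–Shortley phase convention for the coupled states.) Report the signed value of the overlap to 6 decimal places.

√[3·2!1!1!/5! · 2!1!0!3!0!2!] = √(6/5)
  +(−1)^0/∏(0,2,1,0,0,1)! = 1/2  (running 1/2)
⟨..|..⟩ = √(6/5)·(1/2) = +0.547723

+√(3/10) ≈ +0.547723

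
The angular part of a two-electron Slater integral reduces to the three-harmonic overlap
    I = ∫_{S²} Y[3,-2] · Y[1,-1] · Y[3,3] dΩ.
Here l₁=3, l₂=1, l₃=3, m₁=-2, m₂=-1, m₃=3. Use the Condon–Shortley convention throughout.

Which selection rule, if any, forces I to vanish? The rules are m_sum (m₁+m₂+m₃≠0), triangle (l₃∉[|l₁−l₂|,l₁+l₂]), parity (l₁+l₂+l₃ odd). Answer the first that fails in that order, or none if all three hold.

Σmᵢ = 0  ✓
l₃∈[|l₁−l₂|,l₁+l₂]=[2,4], have l₃=3  ✓
Σlᵢ = 7 ⇒ odd  ✗

parity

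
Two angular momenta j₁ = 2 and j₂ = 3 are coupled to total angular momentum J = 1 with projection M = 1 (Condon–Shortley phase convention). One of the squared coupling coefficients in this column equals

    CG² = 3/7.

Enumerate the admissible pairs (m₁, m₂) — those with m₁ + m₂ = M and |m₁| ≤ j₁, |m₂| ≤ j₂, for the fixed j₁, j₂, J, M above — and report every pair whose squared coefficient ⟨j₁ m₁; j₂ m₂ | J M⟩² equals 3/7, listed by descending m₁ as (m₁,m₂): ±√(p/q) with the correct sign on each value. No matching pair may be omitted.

Admissible pairs with m₁+m₂ = M = 1: (-2,3), (-1,2), (0,1), (1,0), (2,-1)
  (m₁,m₂)=(2,-1): CG² = 1/35, CG = +√(1/35)
  (m₁,m₂)=(1,0): CG² = 3/35, CG = −√(3/35)
  (m₁,m₂)=(0,1): CG² = 6/35, CG = +√(6/35)
  (m₁,m₂)=(-1,2): CG² = 2/7, CG = −√(2/7)
  (m₁,m₂)=(-2,3): CG² = 3/7, CG = +√(3/7)   ← matches the target
Pairs with CG² = 3/7: (-2,3): +√(3/7)

(-2,3): +√(3/7)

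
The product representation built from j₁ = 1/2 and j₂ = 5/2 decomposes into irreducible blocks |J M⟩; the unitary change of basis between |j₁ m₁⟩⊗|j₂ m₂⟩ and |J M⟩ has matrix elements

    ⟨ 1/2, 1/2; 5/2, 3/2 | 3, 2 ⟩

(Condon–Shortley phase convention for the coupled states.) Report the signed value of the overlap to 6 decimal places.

√[7·0!1!5!/7! · 1!0!4!1!5!1!] = √(480)
  +(−1)^0/∏(0,0,0,4,1,1)! = 1/24  (running 1/24)
⟨..|..⟩ = √(480)·(1/24) = +0.912871

+√(5/6) ≈ +0.912871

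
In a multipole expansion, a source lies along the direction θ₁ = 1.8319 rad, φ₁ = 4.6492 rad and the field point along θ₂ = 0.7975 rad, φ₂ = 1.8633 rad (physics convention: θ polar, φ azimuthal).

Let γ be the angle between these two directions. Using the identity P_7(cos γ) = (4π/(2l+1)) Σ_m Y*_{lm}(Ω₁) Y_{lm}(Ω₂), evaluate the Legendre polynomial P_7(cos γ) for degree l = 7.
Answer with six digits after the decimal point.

Term-by-term m-sum for l=7 (normalisation 4π/15 = 0.837758):
  term(m=-7) = 0.01501 + 0.01145j   from Y*(Ω₁)=0.16814 + 0.35500j, Y(Ω₂)=0.04270 - 0.02205j
  term(m=-6) = 0.03681 + 0.05827j   from Y*(Ω₁)=0.36483 - 0.14535j, Y(Ω₂)=0.03215 + 0.17254j
  term(m=-5) = -0.00313 - 0.01486j   from Y*(Ω₁)=0.01283 + 0.03924j, Y(Ω₂)=-0.36575 - 0.03976j
  term(m=-4) = 0.02334 - 0.15650j   from Y*(Ω₁)=0.34094 - 0.08806j, Y(Ω₂)=0.17531 - 0.41374j
  term(m=-3) = 0.00721 - 0.01308j   from Y*(Ω₁)=-0.01435 - 0.07477j, Y(Ω₂)=0.15090 + 0.12538j
  term(m=-2) = 0.06143 - 0.05294j   from Y*(Ω₁)=0.31057 - 0.03946j, Y(Ω₂)=0.21596 - 0.14304j
  term(m=-1) = 0.03635 - 0.01350j   from Y*(Ω₁)=-0.00750 - 0.11856j, Y(Ω₂)=0.09412 + 0.31255j
  term(m=+0) = 0.05058 + 0.00000j   from Y*(Ω₁)=0.29894 + 0.00000j, Y(Ω₂)=0.16921 + 0.00000j
  term(m=+1) = 0.03635 + 0.01350j   from Y*(Ω₁)=0.00750 - 0.11856j, Y(Ω₂)=-0.09412 + 0.31255j
  term(m=+2) = 0.06143 + 0.05294j   from Y*(Ω₁)=0.31057 + 0.03946j, Y(Ω₂)=0.21596 + 0.14304j
  term(m=+3) = 0.00721 + 0.01308j   from Y*(Ω₁)=0.01435 - 0.07477j, Y(Ω₂)=-0.15090 + 0.12538j
  term(m=+4) = 0.02334 + 0.15650j   from Y*(Ω₁)=0.34094 + 0.08806j, Y(Ω₂)=0.17531 + 0.41374j
  term(m=+5) = -0.00313 + 0.01486j   from Y*(Ω₁)=-0.01283 + 0.03924j, Y(Ω₂)=0.36575 - 0.03976j
  term(m=+6) = 0.03681 - 0.05827j   from Y*(Ω₁)=0.36483 + 0.14535j, Y(Ω₂)=0.03215 - 0.17254j
  term(m=+7) = 0.01501 - 0.01145j   from Y*(Ω₁)=-0.16814 + 0.35500j, Y(Ω₂)=-0.04270 - 0.02205j
Σ over m = 0.40460 + 0.00000j; ×(4π/15) → 0.33895 + 0.00000j. Real part: 0.338955

0.338955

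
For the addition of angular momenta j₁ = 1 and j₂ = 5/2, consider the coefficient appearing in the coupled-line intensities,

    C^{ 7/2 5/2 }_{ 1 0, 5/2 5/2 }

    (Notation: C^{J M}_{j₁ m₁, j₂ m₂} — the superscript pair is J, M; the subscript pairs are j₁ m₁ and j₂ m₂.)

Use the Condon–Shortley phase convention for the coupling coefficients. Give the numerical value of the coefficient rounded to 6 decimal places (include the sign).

triangle: 0!·2!·5!/8! = 240/40320
(j±m)!: 1!·1!·5!·0!·6!·1! = 86400
prefactor² = (2J+1)·Δ·N² = 28800/7
  k=0: +1/(0!·0!·1!·5!·1!·0!) = 1/120
Σ = 1/120  ⇒  CG² = 28800/7·(1/120)² = 2/7
CG = +√(2/7) = +0.534522

+0.534522  (= +√(2/7))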